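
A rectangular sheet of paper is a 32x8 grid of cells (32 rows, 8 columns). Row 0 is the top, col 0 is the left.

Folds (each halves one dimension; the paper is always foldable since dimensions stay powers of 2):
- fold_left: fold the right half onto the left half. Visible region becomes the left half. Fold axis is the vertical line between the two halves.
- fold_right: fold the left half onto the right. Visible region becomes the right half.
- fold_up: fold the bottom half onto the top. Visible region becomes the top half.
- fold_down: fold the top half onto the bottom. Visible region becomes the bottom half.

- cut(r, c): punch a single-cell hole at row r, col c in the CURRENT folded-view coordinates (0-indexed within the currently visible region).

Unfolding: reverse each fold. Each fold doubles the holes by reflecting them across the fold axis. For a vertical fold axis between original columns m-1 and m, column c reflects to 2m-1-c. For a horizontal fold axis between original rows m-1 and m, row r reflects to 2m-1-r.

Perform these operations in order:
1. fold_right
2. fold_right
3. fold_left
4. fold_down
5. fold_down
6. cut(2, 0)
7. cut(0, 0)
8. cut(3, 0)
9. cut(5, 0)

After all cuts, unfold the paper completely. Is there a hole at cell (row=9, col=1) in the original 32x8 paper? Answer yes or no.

Op 1 fold_right: fold axis v@4; visible region now rows[0,32) x cols[4,8) = 32x4
Op 2 fold_right: fold axis v@6; visible region now rows[0,32) x cols[6,8) = 32x2
Op 3 fold_left: fold axis v@7; visible region now rows[0,32) x cols[6,7) = 32x1
Op 4 fold_down: fold axis h@16; visible region now rows[16,32) x cols[6,7) = 16x1
Op 5 fold_down: fold axis h@24; visible region now rows[24,32) x cols[6,7) = 8x1
Op 6 cut(2, 0): punch at orig (26,6); cuts so far [(26, 6)]; region rows[24,32) x cols[6,7) = 8x1
Op 7 cut(0, 0): punch at orig (24,6); cuts so far [(24, 6), (26, 6)]; region rows[24,32) x cols[6,7) = 8x1
Op 8 cut(3, 0): punch at orig (27,6); cuts so far [(24, 6), (26, 6), (27, 6)]; region rows[24,32) x cols[6,7) = 8x1
Op 9 cut(5, 0): punch at orig (29,6); cuts so far [(24, 6), (26, 6), (27, 6), (29, 6)]; region rows[24,32) x cols[6,7) = 8x1
Unfold 1 (reflect across h@24): 8 holes -> [(18, 6), (20, 6), (21, 6), (23, 6), (24, 6), (26, 6), (27, 6), (29, 6)]
Unfold 2 (reflect across h@16): 16 holes -> [(2, 6), (4, 6), (5, 6), (7, 6), (8, 6), (10, 6), (11, 6), (13, 6), (18, 6), (20, 6), (21, 6), (23, 6), (24, 6), (26, 6), (27, 6), (29, 6)]
Unfold 3 (reflect across v@7): 32 holes -> [(2, 6), (2, 7), (4, 6), (4, 7), (5, 6), (5, 7), (7, 6), (7, 7), (8, 6), (8, 7), (10, 6), (10, 7), (11, 6), (11, 7), (13, 6), (13, 7), (18, 6), (18, 7), (20, 6), (20, 7), (21, 6), (21, 7), (23, 6), (23, 7), (24, 6), (24, 7), (26, 6), (26, 7), (27, 6), (27, 7), (29, 6), (29, 7)]
Unfold 4 (reflect across v@6): 64 holes -> [(2, 4), (2, 5), (2, 6), (2, 7), (4, 4), (4, 5), (4, 6), (4, 7), (5, 4), (5, 5), (5, 6), (5, 7), (7, 4), (7, 5), (7, 6), (7, 7), (8, 4), (8, 5), (8, 6), (8, 7), (10, 4), (10, 5), (10, 6), (10, 7), (11, 4), (11, 5), (11, 6), (11, 7), (13, 4), (13, 5), (13, 6), (13, 7), (18, 4), (18, 5), (18, 6), (18, 7), (20, 4), (20, 5), (20, 6), (20, 7), (21, 4), (21, 5), (21, 6), (21, 7), (23, 4), (23, 5), (23, 6), (23, 7), (24, 4), (24, 5), (24, 6), (24, 7), (26, 4), (26, 5), (26, 6), (26, 7), (27, 4), (27, 5), (27, 6), (27, 7), (29, 4), (29, 5), (29, 6), (29, 7)]
Unfold 5 (reflect across v@4): 128 holes -> [(2, 0), (2, 1), (2, 2), (2, 3), (2, 4), (2, 5), (2, 6), (2, 7), (4, 0), (4, 1), (4, 2), (4, 3), (4, 4), (4, 5), (4, 6), (4, 7), (5, 0), (5, 1), (5, 2), (5, 3), (5, 4), (5, 5), (5, 6), (5, 7), (7, 0), (7, 1), (7, 2), (7, 3), (7, 4), (7, 5), (7, 6), (7, 7), (8, 0), (8, 1), (8, 2), (8, 3), (8, 4), (8, 5), (8, 6), (8, 7), (10, 0), (10, 1), (10, 2), (10, 3), (10, 4), (10, 5), (10, 6), (10, 7), (11, 0), (11, 1), (11, 2), (11, 3), (11, 4), (11, 5), (11, 6), (11, 7), (13, 0), (13, 1), (13, 2), (13, 3), (13, 4), (13, 5), (13, 6), (13, 7), (18, 0), (18, 1), (18, 2), (18, 3), (18, 4), (18, 5), (18, 6), (18, 7), (20, 0), (20, 1), (20, 2), (20, 3), (20, 4), (20, 5), (20, 6), (20, 7), (21, 0), (21, 1), (21, 2), (21, 3), (21, 4), (21, 5), (21, 6), (21, 7), (23, 0), (23, 1), (23, 2), (23, 3), (23, 4), (23, 5), (23, 6), (23, 7), (24, 0), (24, 1), (24, 2), (24, 3), (24, 4), (24, 5), (24, 6), (24, 7), (26, 0), (26, 1), (26, 2), (26, 3), (26, 4), (26, 5), (26, 6), (26, 7), (27, 0), (27, 1), (27, 2), (27, 3), (27, 4), (27, 5), (27, 6), (27, 7), (29, 0), (29, 1), (29, 2), (29, 3), (29, 4), (29, 5), (29, 6), (29, 7)]
Holes: [(2, 0), (2, 1), (2, 2), (2, 3), (2, 4), (2, 5), (2, 6), (2, 7), (4, 0), (4, 1), (4, 2), (4, 3), (4, 4), (4, 5), (4, 6), (4, 7), (5, 0), (5, 1), (5, 2), (5, 3), (5, 4), (5, 5), (5, 6), (5, 7), (7, 0), (7, 1), (7, 2), (7, 3), (7, 4), (7, 5), (7, 6), (7, 7), (8, 0), (8, 1), (8, 2), (8, 3), (8, 4), (8, 5), (8, 6), (8, 7), (10, 0), (10, 1), (10, 2), (10, 3), (10, 4), (10, 5), (10, 6), (10, 7), (11, 0), (11, 1), (11, 2), (11, 3), (11, 4), (11, 5), (11, 6), (11, 7), (13, 0), (13, 1), (13, 2), (13, 3), (13, 4), (13, 5), (13, 6), (13, 7), (18, 0), (18, 1), (18, 2), (18, 3), (18, 4), (18, 5), (18, 6), (18, 7), (20, 0), (20, 1), (20, 2), (20, 3), (20, 4), (20, 5), (20, 6), (20, 7), (21, 0), (21, 1), (21, 2), (21, 3), (21, 4), (21, 5), (21, 6), (21, 7), (23, 0), (23, 1), (23, 2), (23, 3), (23, 4), (23, 5), (23, 6), (23, 7), (24, 0), (24, 1), (24, 2), (24, 3), (24, 4), (24, 5), (24, 6), (24, 7), (26, 0), (26, 1), (26, 2), (26, 3), (26, 4), (26, 5), (26, 6), (26, 7), (27, 0), (27, 1), (27, 2), (27, 3), (27, 4), (27, 5), (27, 6), (27, 7), (29, 0), (29, 1), (29, 2), (29, 3), (29, 4), (29, 5), (29, 6), (29, 7)]

Answer: no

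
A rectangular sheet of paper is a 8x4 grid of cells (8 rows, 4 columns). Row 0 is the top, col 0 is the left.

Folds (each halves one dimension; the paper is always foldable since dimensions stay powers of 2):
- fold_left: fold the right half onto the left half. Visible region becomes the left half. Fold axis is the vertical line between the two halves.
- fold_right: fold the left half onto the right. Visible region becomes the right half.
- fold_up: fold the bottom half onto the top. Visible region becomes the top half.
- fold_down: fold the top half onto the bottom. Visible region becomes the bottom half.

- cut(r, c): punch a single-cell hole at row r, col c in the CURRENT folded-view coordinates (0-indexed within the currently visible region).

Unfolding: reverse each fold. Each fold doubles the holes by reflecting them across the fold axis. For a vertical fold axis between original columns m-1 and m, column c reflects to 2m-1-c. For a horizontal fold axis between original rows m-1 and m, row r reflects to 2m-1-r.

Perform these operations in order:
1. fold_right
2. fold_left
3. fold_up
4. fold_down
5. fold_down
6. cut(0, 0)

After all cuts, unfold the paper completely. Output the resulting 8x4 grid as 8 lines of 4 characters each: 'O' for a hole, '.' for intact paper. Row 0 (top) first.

Answer: OOOO
OOOO
OOOO
OOOO
OOOO
OOOO
OOOO
OOOO

Derivation:
Op 1 fold_right: fold axis v@2; visible region now rows[0,8) x cols[2,4) = 8x2
Op 2 fold_left: fold axis v@3; visible region now rows[0,8) x cols[2,3) = 8x1
Op 3 fold_up: fold axis h@4; visible region now rows[0,4) x cols[2,3) = 4x1
Op 4 fold_down: fold axis h@2; visible region now rows[2,4) x cols[2,3) = 2x1
Op 5 fold_down: fold axis h@3; visible region now rows[3,4) x cols[2,3) = 1x1
Op 6 cut(0, 0): punch at orig (3,2); cuts so far [(3, 2)]; region rows[3,4) x cols[2,3) = 1x1
Unfold 1 (reflect across h@3): 2 holes -> [(2, 2), (3, 2)]
Unfold 2 (reflect across h@2): 4 holes -> [(0, 2), (1, 2), (2, 2), (3, 2)]
Unfold 3 (reflect across h@4): 8 holes -> [(0, 2), (1, 2), (2, 2), (3, 2), (4, 2), (5, 2), (6, 2), (7, 2)]
Unfold 4 (reflect across v@3): 16 holes -> [(0, 2), (0, 3), (1, 2), (1, 3), (2, 2), (2, 3), (3, 2), (3, 3), (4, 2), (4, 3), (5, 2), (5, 3), (6, 2), (6, 3), (7, 2), (7, 3)]
Unfold 5 (reflect across v@2): 32 holes -> [(0, 0), (0, 1), (0, 2), (0, 3), (1, 0), (1, 1), (1, 2), (1, 3), (2, 0), (2, 1), (2, 2), (2, 3), (3, 0), (3, 1), (3, 2), (3, 3), (4, 0), (4, 1), (4, 2), (4, 3), (5, 0), (5, 1), (5, 2), (5, 3), (6, 0), (6, 1), (6, 2), (6, 3), (7, 0), (7, 1), (7, 2), (7, 3)]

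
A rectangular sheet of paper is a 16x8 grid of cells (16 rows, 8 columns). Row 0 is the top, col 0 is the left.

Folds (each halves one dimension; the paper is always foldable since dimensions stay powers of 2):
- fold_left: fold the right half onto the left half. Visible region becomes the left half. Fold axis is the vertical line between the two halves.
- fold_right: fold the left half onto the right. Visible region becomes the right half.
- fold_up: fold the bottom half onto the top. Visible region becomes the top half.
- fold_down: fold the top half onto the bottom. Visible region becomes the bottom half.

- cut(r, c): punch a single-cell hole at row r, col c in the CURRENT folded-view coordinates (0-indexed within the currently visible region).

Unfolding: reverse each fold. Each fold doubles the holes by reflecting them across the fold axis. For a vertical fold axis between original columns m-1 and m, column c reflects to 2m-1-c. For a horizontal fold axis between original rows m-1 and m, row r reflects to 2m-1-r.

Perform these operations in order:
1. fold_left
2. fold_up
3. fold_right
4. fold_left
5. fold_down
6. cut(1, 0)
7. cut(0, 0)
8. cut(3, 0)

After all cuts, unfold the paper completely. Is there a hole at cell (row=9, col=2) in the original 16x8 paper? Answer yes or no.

Answer: no

Derivation:
Op 1 fold_left: fold axis v@4; visible region now rows[0,16) x cols[0,4) = 16x4
Op 2 fold_up: fold axis h@8; visible region now rows[0,8) x cols[0,4) = 8x4
Op 3 fold_right: fold axis v@2; visible region now rows[0,8) x cols[2,4) = 8x2
Op 4 fold_left: fold axis v@3; visible region now rows[0,8) x cols[2,3) = 8x1
Op 5 fold_down: fold axis h@4; visible region now rows[4,8) x cols[2,3) = 4x1
Op 6 cut(1, 0): punch at orig (5,2); cuts so far [(5, 2)]; region rows[4,8) x cols[2,3) = 4x1
Op 7 cut(0, 0): punch at orig (4,2); cuts so far [(4, 2), (5, 2)]; region rows[4,8) x cols[2,3) = 4x1
Op 8 cut(3, 0): punch at orig (7,2); cuts so far [(4, 2), (5, 2), (7, 2)]; region rows[4,8) x cols[2,3) = 4x1
Unfold 1 (reflect across h@4): 6 holes -> [(0, 2), (2, 2), (3, 2), (4, 2), (5, 2), (7, 2)]
Unfold 2 (reflect across v@3): 12 holes -> [(0, 2), (0, 3), (2, 2), (2, 3), (3, 2), (3, 3), (4, 2), (4, 3), (5, 2), (5, 3), (7, 2), (7, 3)]
Unfold 3 (reflect across v@2): 24 holes -> [(0, 0), (0, 1), (0, 2), (0, 3), (2, 0), (2, 1), (2, 2), (2, 3), (3, 0), (3, 1), (3, 2), (3, 3), (4, 0), (4, 1), (4, 2), (4, 3), (5, 0), (5, 1), (5, 2), (5, 3), (7, 0), (7, 1), (7, 2), (7, 3)]
Unfold 4 (reflect across h@8): 48 holes -> [(0, 0), (0, 1), (0, 2), (0, 3), (2, 0), (2, 1), (2, 2), (2, 3), (3, 0), (3, 1), (3, 2), (3, 3), (4, 0), (4, 1), (4, 2), (4, 3), (5, 0), (5, 1), (5, 2), (5, 3), (7, 0), (7, 1), (7, 2), (7, 3), (8, 0), (8, 1), (8, 2), (8, 3), (10, 0), (10, 1), (10, 2), (10, 3), (11, 0), (11, 1), (11, 2), (11, 3), (12, 0), (12, 1), (12, 2), (12, 3), (13, 0), (13, 1), (13, 2), (13, 3), (15, 0), (15, 1), (15, 2), (15, 3)]
Unfold 5 (reflect across v@4): 96 holes -> [(0, 0), (0, 1), (0, 2), (0, 3), (0, 4), (0, 5), (0, 6), (0, 7), (2, 0), (2, 1), (2, 2), (2, 3), (2, 4), (2, 5), (2, 6), (2, 7), (3, 0), (3, 1), (3, 2), (3, 3), (3, 4), (3, 5), (3, 6), (3, 7), (4, 0), (4, 1), (4, 2), (4, 3), (4, 4), (4, 5), (4, 6), (4, 7), (5, 0), (5, 1), (5, 2), (5, 3), (5, 4), (5, 5), (5, 6), (5, 7), (7, 0), (7, 1), (7, 2), (7, 3), (7, 4), (7, 5), (7, 6), (7, 7), (8, 0), (8, 1), (8, 2), (8, 3), (8, 4), (8, 5), (8, 6), (8, 7), (10, 0), (10, 1), (10, 2), (10, 3), (10, 4), (10, 5), (10, 6), (10, 7), (11, 0), (11, 1), (11, 2), (11, 3), (11, 4), (11, 5), (11, 6), (11, 7), (12, 0), (12, 1), (12, 2), (12, 3), (12, 4), (12, 5), (12, 6), (12, 7), (13, 0), (13, 1), (13, 2), (13, 3), (13, 4), (13, 5), (13, 6), (13, 7), (15, 0), (15, 1), (15, 2), (15, 3), (15, 4), (15, 5), (15, 6), (15, 7)]
Holes: [(0, 0), (0, 1), (0, 2), (0, 3), (0, 4), (0, 5), (0, 6), (0, 7), (2, 0), (2, 1), (2, 2), (2, 3), (2, 4), (2, 5), (2, 6), (2, 7), (3, 0), (3, 1), (3, 2), (3, 3), (3, 4), (3, 5), (3, 6), (3, 7), (4, 0), (4, 1), (4, 2), (4, 3), (4, 4), (4, 5), (4, 6), (4, 7), (5, 0), (5, 1), (5, 2), (5, 3), (5, 4), (5, 5), (5, 6), (5, 7), (7, 0), (7, 1), (7, 2), (7, 3), (7, 4), (7, 5), (7, 6), (7, 7), (8, 0), (8, 1), (8, 2), (8, 3), (8, 4), (8, 5), (8, 6), (8, 7), (10, 0), (10, 1), (10, 2), (10, 3), (10, 4), (10, 5), (10, 6), (10, 7), (11, 0), (11, 1), (11, 2), (11, 3), (11, 4), (11, 5), (11, 6), (11, 7), (12, 0), (12, 1), (12, 2), (12, 3), (12, 4), (12, 5), (12, 6), (12, 7), (13, 0), (13, 1), (13, 2), (13, 3), (13, 4), (13, 5), (13, 6), (13, 7), (15, 0), (15, 1), (15, 2), (15, 3), (15, 4), (15, 5), (15, 6), (15, 7)]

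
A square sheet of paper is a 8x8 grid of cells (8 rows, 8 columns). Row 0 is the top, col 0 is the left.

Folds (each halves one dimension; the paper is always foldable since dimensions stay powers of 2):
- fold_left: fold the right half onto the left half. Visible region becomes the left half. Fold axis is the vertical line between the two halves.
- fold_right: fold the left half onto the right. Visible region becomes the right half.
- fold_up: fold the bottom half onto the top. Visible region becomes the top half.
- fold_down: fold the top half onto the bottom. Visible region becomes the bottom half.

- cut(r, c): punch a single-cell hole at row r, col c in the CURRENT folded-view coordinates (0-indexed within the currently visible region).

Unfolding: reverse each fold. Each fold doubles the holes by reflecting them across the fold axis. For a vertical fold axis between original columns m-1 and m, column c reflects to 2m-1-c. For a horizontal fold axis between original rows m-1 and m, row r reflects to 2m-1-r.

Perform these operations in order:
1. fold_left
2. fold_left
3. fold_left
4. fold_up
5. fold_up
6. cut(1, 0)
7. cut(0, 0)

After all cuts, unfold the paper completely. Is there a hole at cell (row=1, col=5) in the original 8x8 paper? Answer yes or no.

Op 1 fold_left: fold axis v@4; visible region now rows[0,8) x cols[0,4) = 8x4
Op 2 fold_left: fold axis v@2; visible region now rows[0,8) x cols[0,2) = 8x2
Op 3 fold_left: fold axis v@1; visible region now rows[0,8) x cols[0,1) = 8x1
Op 4 fold_up: fold axis h@4; visible region now rows[0,4) x cols[0,1) = 4x1
Op 5 fold_up: fold axis h@2; visible region now rows[0,2) x cols[0,1) = 2x1
Op 6 cut(1, 0): punch at orig (1,0); cuts so far [(1, 0)]; region rows[0,2) x cols[0,1) = 2x1
Op 7 cut(0, 0): punch at orig (0,0); cuts so far [(0, 0), (1, 0)]; region rows[0,2) x cols[0,1) = 2x1
Unfold 1 (reflect across h@2): 4 holes -> [(0, 0), (1, 0), (2, 0), (3, 0)]
Unfold 2 (reflect across h@4): 8 holes -> [(0, 0), (1, 0), (2, 0), (3, 0), (4, 0), (5, 0), (6, 0), (7, 0)]
Unfold 3 (reflect across v@1): 16 holes -> [(0, 0), (0, 1), (1, 0), (1, 1), (2, 0), (2, 1), (3, 0), (3, 1), (4, 0), (4, 1), (5, 0), (5, 1), (6, 0), (6, 1), (7, 0), (7, 1)]
Unfold 4 (reflect across v@2): 32 holes -> [(0, 0), (0, 1), (0, 2), (0, 3), (1, 0), (1, 1), (1, 2), (1, 3), (2, 0), (2, 1), (2, 2), (2, 3), (3, 0), (3, 1), (3, 2), (3, 3), (4, 0), (4, 1), (4, 2), (4, 3), (5, 0), (5, 1), (5, 2), (5, 3), (6, 0), (6, 1), (6, 2), (6, 3), (7, 0), (7, 1), (7, 2), (7, 3)]
Unfold 5 (reflect across v@4): 64 holes -> [(0, 0), (0, 1), (0, 2), (0, 3), (0, 4), (0, 5), (0, 6), (0, 7), (1, 0), (1, 1), (1, 2), (1, 3), (1, 4), (1, 5), (1, 6), (1, 7), (2, 0), (2, 1), (2, 2), (2, 3), (2, 4), (2, 5), (2, 6), (2, 7), (3, 0), (3, 1), (3, 2), (3, 3), (3, 4), (3, 5), (3, 6), (3, 7), (4, 0), (4, 1), (4, 2), (4, 3), (4, 4), (4, 5), (4, 6), (4, 7), (5, 0), (5, 1), (5, 2), (5, 3), (5, 4), (5, 5), (5, 6), (5, 7), (6, 0), (6, 1), (6, 2), (6, 3), (6, 4), (6, 5), (6, 6), (6, 7), (7, 0), (7, 1), (7, 2), (7, 3), (7, 4), (7, 5), (7, 6), (7, 7)]
Holes: [(0, 0), (0, 1), (0, 2), (0, 3), (0, 4), (0, 5), (0, 6), (0, 7), (1, 0), (1, 1), (1, 2), (1, 3), (1, 4), (1, 5), (1, 6), (1, 7), (2, 0), (2, 1), (2, 2), (2, 3), (2, 4), (2, 5), (2, 6), (2, 7), (3, 0), (3, 1), (3, 2), (3, 3), (3, 4), (3, 5), (3, 6), (3, 7), (4, 0), (4, 1), (4, 2), (4, 3), (4, 4), (4, 5), (4, 6), (4, 7), (5, 0), (5, 1), (5, 2), (5, 3), (5, 4), (5, 5), (5, 6), (5, 7), (6, 0), (6, 1), (6, 2), (6, 3), (6, 4), (6, 5), (6, 6), (6, 7), (7, 0), (7, 1), (7, 2), (7, 3), (7, 4), (7, 5), (7, 6), (7, 7)]

Answer: yes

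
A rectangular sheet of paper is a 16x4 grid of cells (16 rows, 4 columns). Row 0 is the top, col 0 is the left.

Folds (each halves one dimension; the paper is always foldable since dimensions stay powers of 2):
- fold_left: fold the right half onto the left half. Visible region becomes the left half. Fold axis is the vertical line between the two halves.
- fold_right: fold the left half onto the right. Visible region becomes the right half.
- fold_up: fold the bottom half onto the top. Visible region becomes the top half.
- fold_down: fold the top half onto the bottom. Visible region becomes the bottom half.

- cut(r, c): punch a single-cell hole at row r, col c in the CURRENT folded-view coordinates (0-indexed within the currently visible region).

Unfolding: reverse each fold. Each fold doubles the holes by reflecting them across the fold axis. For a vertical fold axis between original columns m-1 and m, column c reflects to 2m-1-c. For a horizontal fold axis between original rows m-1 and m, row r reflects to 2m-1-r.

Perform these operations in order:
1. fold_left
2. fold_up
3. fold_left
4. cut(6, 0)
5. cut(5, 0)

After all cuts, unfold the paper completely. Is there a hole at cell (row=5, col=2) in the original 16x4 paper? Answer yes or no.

Answer: yes

Derivation:
Op 1 fold_left: fold axis v@2; visible region now rows[0,16) x cols[0,2) = 16x2
Op 2 fold_up: fold axis h@8; visible region now rows[0,8) x cols[0,2) = 8x2
Op 3 fold_left: fold axis v@1; visible region now rows[0,8) x cols[0,1) = 8x1
Op 4 cut(6, 0): punch at orig (6,0); cuts so far [(6, 0)]; region rows[0,8) x cols[0,1) = 8x1
Op 5 cut(5, 0): punch at orig (5,0); cuts so far [(5, 0), (6, 0)]; region rows[0,8) x cols[0,1) = 8x1
Unfold 1 (reflect across v@1): 4 holes -> [(5, 0), (5, 1), (6, 0), (6, 1)]
Unfold 2 (reflect across h@8): 8 holes -> [(5, 0), (5, 1), (6, 0), (6, 1), (9, 0), (9, 1), (10, 0), (10, 1)]
Unfold 3 (reflect across v@2): 16 holes -> [(5, 0), (5, 1), (5, 2), (5, 3), (6, 0), (6, 1), (6, 2), (6, 3), (9, 0), (9, 1), (9, 2), (9, 3), (10, 0), (10, 1), (10, 2), (10, 3)]
Holes: [(5, 0), (5, 1), (5, 2), (5, 3), (6, 0), (6, 1), (6, 2), (6, 3), (9, 0), (9, 1), (9, 2), (9, 3), (10, 0), (10, 1), (10, 2), (10, 3)]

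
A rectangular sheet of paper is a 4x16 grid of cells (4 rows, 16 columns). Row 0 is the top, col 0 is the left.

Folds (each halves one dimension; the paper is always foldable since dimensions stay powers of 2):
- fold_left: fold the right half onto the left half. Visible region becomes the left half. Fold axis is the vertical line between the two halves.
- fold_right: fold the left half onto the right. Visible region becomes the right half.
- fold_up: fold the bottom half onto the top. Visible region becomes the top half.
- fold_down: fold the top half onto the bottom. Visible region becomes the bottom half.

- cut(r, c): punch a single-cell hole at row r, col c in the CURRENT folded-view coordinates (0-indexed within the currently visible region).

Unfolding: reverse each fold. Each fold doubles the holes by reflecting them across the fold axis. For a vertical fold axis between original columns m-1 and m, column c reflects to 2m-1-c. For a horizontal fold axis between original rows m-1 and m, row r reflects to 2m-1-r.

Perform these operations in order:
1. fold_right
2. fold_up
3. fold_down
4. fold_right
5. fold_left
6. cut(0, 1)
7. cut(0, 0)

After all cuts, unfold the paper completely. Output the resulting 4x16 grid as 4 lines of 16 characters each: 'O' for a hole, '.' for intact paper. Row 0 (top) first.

Op 1 fold_right: fold axis v@8; visible region now rows[0,4) x cols[8,16) = 4x8
Op 2 fold_up: fold axis h@2; visible region now rows[0,2) x cols[8,16) = 2x8
Op 3 fold_down: fold axis h@1; visible region now rows[1,2) x cols[8,16) = 1x8
Op 4 fold_right: fold axis v@12; visible region now rows[1,2) x cols[12,16) = 1x4
Op 5 fold_left: fold axis v@14; visible region now rows[1,2) x cols[12,14) = 1x2
Op 6 cut(0, 1): punch at orig (1,13); cuts so far [(1, 13)]; region rows[1,2) x cols[12,14) = 1x2
Op 7 cut(0, 0): punch at orig (1,12); cuts so far [(1, 12), (1, 13)]; region rows[1,2) x cols[12,14) = 1x2
Unfold 1 (reflect across v@14): 4 holes -> [(1, 12), (1, 13), (1, 14), (1, 15)]
Unfold 2 (reflect across v@12): 8 holes -> [(1, 8), (1, 9), (1, 10), (1, 11), (1, 12), (1, 13), (1, 14), (1, 15)]
Unfold 3 (reflect across h@1): 16 holes -> [(0, 8), (0, 9), (0, 10), (0, 11), (0, 12), (0, 13), (0, 14), (0, 15), (1, 8), (1, 9), (1, 10), (1, 11), (1, 12), (1, 13), (1, 14), (1, 15)]
Unfold 4 (reflect across h@2): 32 holes -> [(0, 8), (0, 9), (0, 10), (0, 11), (0, 12), (0, 13), (0, 14), (0, 15), (1, 8), (1, 9), (1, 10), (1, 11), (1, 12), (1, 13), (1, 14), (1, 15), (2, 8), (2, 9), (2, 10), (2, 11), (2, 12), (2, 13), (2, 14), (2, 15), (3, 8), (3, 9), (3, 10), (3, 11), (3, 12), (3, 13), (3, 14), (3, 15)]
Unfold 5 (reflect across v@8): 64 holes -> [(0, 0), (0, 1), (0, 2), (0, 3), (0, 4), (0, 5), (0, 6), (0, 7), (0, 8), (0, 9), (0, 10), (0, 11), (0, 12), (0, 13), (0, 14), (0, 15), (1, 0), (1, 1), (1, 2), (1, 3), (1, 4), (1, 5), (1, 6), (1, 7), (1, 8), (1, 9), (1, 10), (1, 11), (1, 12), (1, 13), (1, 14), (1, 15), (2, 0), (2, 1), (2, 2), (2, 3), (2, 4), (2, 5), (2, 6), (2, 7), (2, 8), (2, 9), (2, 10), (2, 11), (2, 12), (2, 13), (2, 14), (2, 15), (3, 0), (3, 1), (3, 2), (3, 3), (3, 4), (3, 5), (3, 6), (3, 7), (3, 8), (3, 9), (3, 10), (3, 11), (3, 12), (3, 13), (3, 14), (3, 15)]

Answer: OOOOOOOOOOOOOOOO
OOOOOOOOOOOOOOOO
OOOOOOOOOOOOOOOO
OOOOOOOOOOOOOOOO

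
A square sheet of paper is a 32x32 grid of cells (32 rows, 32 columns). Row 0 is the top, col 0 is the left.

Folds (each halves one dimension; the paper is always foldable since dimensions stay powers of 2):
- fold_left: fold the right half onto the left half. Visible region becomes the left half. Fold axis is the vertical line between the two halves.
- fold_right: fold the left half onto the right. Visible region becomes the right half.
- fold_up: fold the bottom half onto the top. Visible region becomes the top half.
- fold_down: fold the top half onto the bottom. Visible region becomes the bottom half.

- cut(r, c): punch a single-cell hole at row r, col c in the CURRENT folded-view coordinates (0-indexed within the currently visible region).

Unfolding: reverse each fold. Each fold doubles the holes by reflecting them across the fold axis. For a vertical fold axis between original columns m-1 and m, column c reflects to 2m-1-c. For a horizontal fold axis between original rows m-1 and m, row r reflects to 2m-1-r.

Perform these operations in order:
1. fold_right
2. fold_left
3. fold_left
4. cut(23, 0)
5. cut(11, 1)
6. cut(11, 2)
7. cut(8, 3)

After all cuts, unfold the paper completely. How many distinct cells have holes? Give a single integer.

Op 1 fold_right: fold axis v@16; visible region now rows[0,32) x cols[16,32) = 32x16
Op 2 fold_left: fold axis v@24; visible region now rows[0,32) x cols[16,24) = 32x8
Op 3 fold_left: fold axis v@20; visible region now rows[0,32) x cols[16,20) = 32x4
Op 4 cut(23, 0): punch at orig (23,16); cuts so far [(23, 16)]; region rows[0,32) x cols[16,20) = 32x4
Op 5 cut(11, 1): punch at orig (11,17); cuts so far [(11, 17), (23, 16)]; region rows[0,32) x cols[16,20) = 32x4
Op 6 cut(11, 2): punch at orig (11,18); cuts so far [(11, 17), (11, 18), (23, 16)]; region rows[0,32) x cols[16,20) = 32x4
Op 7 cut(8, 3): punch at orig (8,19); cuts so far [(8, 19), (11, 17), (11, 18), (23, 16)]; region rows[0,32) x cols[16,20) = 32x4
Unfold 1 (reflect across v@20): 8 holes -> [(8, 19), (8, 20), (11, 17), (11, 18), (11, 21), (11, 22), (23, 16), (23, 23)]
Unfold 2 (reflect across v@24): 16 holes -> [(8, 19), (8, 20), (8, 27), (8, 28), (11, 17), (11, 18), (11, 21), (11, 22), (11, 25), (11, 26), (11, 29), (11, 30), (23, 16), (23, 23), (23, 24), (23, 31)]
Unfold 3 (reflect across v@16): 32 holes -> [(8, 3), (8, 4), (8, 11), (8, 12), (8, 19), (8, 20), (8, 27), (8, 28), (11, 1), (11, 2), (11, 5), (11, 6), (11, 9), (11, 10), (11, 13), (11, 14), (11, 17), (11, 18), (11, 21), (11, 22), (11, 25), (11, 26), (11, 29), (11, 30), (23, 0), (23, 7), (23, 8), (23, 15), (23, 16), (23, 23), (23, 24), (23, 31)]

Answer: 32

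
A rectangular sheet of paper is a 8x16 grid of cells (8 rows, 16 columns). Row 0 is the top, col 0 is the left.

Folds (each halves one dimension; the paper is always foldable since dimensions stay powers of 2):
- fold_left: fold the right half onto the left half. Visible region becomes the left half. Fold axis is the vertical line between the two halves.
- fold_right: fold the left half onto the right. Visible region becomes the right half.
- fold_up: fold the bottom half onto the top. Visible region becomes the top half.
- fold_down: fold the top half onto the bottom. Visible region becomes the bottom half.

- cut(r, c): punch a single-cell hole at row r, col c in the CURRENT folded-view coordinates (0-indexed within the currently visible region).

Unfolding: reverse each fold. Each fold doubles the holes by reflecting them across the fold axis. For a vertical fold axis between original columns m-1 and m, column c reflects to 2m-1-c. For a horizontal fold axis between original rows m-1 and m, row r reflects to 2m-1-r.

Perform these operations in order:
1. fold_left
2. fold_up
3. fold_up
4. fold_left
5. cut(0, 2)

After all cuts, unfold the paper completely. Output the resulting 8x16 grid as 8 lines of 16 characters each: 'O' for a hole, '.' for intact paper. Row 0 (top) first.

Op 1 fold_left: fold axis v@8; visible region now rows[0,8) x cols[0,8) = 8x8
Op 2 fold_up: fold axis h@4; visible region now rows[0,4) x cols[0,8) = 4x8
Op 3 fold_up: fold axis h@2; visible region now rows[0,2) x cols[0,8) = 2x8
Op 4 fold_left: fold axis v@4; visible region now rows[0,2) x cols[0,4) = 2x4
Op 5 cut(0, 2): punch at orig (0,2); cuts so far [(0, 2)]; region rows[0,2) x cols[0,4) = 2x4
Unfold 1 (reflect across v@4): 2 holes -> [(0, 2), (0, 5)]
Unfold 2 (reflect across h@2): 4 holes -> [(0, 2), (0, 5), (3, 2), (3, 5)]
Unfold 3 (reflect across h@4): 8 holes -> [(0, 2), (0, 5), (3, 2), (3, 5), (4, 2), (4, 5), (7, 2), (7, 5)]
Unfold 4 (reflect across v@8): 16 holes -> [(0, 2), (0, 5), (0, 10), (0, 13), (3, 2), (3, 5), (3, 10), (3, 13), (4, 2), (4, 5), (4, 10), (4, 13), (7, 2), (7, 5), (7, 10), (7, 13)]

Answer: ..O..O....O..O..
................
................
..O..O....O..O..
..O..O....O..O..
................
................
..O..O....O..O..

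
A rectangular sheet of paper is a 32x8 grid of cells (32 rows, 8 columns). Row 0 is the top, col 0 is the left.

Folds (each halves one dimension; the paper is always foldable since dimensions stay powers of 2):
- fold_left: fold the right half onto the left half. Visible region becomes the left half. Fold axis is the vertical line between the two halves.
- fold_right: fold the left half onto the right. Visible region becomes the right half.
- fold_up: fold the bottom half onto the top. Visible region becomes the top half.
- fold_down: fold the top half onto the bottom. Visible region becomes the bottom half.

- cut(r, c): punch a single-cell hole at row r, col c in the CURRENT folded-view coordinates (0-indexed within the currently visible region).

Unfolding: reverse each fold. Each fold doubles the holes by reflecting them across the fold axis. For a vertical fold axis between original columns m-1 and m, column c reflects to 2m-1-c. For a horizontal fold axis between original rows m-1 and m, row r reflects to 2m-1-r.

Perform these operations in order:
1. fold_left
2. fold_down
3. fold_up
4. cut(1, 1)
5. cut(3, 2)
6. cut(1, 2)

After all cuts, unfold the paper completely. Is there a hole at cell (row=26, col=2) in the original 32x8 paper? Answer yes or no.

Op 1 fold_left: fold axis v@4; visible region now rows[0,32) x cols[0,4) = 32x4
Op 2 fold_down: fold axis h@16; visible region now rows[16,32) x cols[0,4) = 16x4
Op 3 fold_up: fold axis h@24; visible region now rows[16,24) x cols[0,4) = 8x4
Op 4 cut(1, 1): punch at orig (17,1); cuts so far [(17, 1)]; region rows[16,24) x cols[0,4) = 8x4
Op 5 cut(3, 2): punch at orig (19,2); cuts so far [(17, 1), (19, 2)]; region rows[16,24) x cols[0,4) = 8x4
Op 6 cut(1, 2): punch at orig (17,2); cuts so far [(17, 1), (17, 2), (19, 2)]; region rows[16,24) x cols[0,4) = 8x4
Unfold 1 (reflect across h@24): 6 holes -> [(17, 1), (17, 2), (19, 2), (28, 2), (30, 1), (30, 2)]
Unfold 2 (reflect across h@16): 12 holes -> [(1, 1), (1, 2), (3, 2), (12, 2), (14, 1), (14, 2), (17, 1), (17, 2), (19, 2), (28, 2), (30, 1), (30, 2)]
Unfold 3 (reflect across v@4): 24 holes -> [(1, 1), (1, 2), (1, 5), (1, 6), (3, 2), (3, 5), (12, 2), (12, 5), (14, 1), (14, 2), (14, 5), (14, 6), (17, 1), (17, 2), (17, 5), (17, 6), (19, 2), (19, 5), (28, 2), (28, 5), (30, 1), (30, 2), (30, 5), (30, 6)]
Holes: [(1, 1), (1, 2), (1, 5), (1, 6), (3, 2), (3, 5), (12, 2), (12, 5), (14, 1), (14, 2), (14, 5), (14, 6), (17, 1), (17, 2), (17, 5), (17, 6), (19, 2), (19, 5), (28, 2), (28, 5), (30, 1), (30, 2), (30, 5), (30, 6)]

Answer: no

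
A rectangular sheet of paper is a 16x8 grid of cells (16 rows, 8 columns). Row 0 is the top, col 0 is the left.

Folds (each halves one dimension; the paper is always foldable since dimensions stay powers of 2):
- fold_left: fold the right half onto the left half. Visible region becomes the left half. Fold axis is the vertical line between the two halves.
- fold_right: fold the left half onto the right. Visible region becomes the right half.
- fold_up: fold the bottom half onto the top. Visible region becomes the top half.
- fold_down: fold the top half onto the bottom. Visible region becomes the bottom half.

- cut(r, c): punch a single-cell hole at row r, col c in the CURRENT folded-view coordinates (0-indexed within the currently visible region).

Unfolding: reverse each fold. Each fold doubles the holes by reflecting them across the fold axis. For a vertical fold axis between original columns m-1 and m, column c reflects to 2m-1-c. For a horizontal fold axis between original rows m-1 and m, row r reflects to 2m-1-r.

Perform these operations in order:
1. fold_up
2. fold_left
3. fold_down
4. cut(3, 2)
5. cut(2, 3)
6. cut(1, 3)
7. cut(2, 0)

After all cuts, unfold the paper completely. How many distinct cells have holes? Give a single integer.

Answer: 32

Derivation:
Op 1 fold_up: fold axis h@8; visible region now rows[0,8) x cols[0,8) = 8x8
Op 2 fold_left: fold axis v@4; visible region now rows[0,8) x cols[0,4) = 8x4
Op 3 fold_down: fold axis h@4; visible region now rows[4,8) x cols[0,4) = 4x4
Op 4 cut(3, 2): punch at orig (7,2); cuts so far [(7, 2)]; region rows[4,8) x cols[0,4) = 4x4
Op 5 cut(2, 3): punch at orig (6,3); cuts so far [(6, 3), (7, 2)]; region rows[4,8) x cols[0,4) = 4x4
Op 6 cut(1, 3): punch at orig (5,3); cuts so far [(5, 3), (6, 3), (7, 2)]; region rows[4,8) x cols[0,4) = 4x4
Op 7 cut(2, 0): punch at orig (6,0); cuts so far [(5, 3), (6, 0), (6, 3), (7, 2)]; region rows[4,8) x cols[0,4) = 4x4
Unfold 1 (reflect across h@4): 8 holes -> [(0, 2), (1, 0), (1, 3), (2, 3), (5, 3), (6, 0), (6, 3), (7, 2)]
Unfold 2 (reflect across v@4): 16 holes -> [(0, 2), (0, 5), (1, 0), (1, 3), (1, 4), (1, 7), (2, 3), (2, 4), (5, 3), (5, 4), (6, 0), (6, 3), (6, 4), (6, 7), (7, 2), (7, 5)]
Unfold 3 (reflect across h@8): 32 holes -> [(0, 2), (0, 5), (1, 0), (1, 3), (1, 4), (1, 7), (2, 3), (2, 4), (5, 3), (5, 4), (6, 0), (6, 3), (6, 4), (6, 7), (7, 2), (7, 5), (8, 2), (8, 5), (9, 0), (9, 3), (9, 4), (9, 7), (10, 3), (10, 4), (13, 3), (13, 4), (14, 0), (14, 3), (14, 4), (14, 7), (15, 2), (15, 5)]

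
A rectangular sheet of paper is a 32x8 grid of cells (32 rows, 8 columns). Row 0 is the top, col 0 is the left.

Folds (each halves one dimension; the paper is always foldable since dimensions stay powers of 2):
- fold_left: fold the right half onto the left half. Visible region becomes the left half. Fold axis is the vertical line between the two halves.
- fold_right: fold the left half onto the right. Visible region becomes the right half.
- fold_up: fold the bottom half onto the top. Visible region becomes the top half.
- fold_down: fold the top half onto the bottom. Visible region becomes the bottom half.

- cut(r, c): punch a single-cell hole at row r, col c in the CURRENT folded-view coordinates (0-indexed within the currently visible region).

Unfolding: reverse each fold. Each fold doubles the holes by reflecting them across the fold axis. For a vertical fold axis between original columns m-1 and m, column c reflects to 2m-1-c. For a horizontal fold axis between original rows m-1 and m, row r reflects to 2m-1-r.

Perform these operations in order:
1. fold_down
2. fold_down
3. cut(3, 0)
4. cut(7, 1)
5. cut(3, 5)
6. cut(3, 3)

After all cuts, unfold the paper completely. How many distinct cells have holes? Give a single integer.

Answer: 16

Derivation:
Op 1 fold_down: fold axis h@16; visible region now rows[16,32) x cols[0,8) = 16x8
Op 2 fold_down: fold axis h@24; visible region now rows[24,32) x cols[0,8) = 8x8
Op 3 cut(3, 0): punch at orig (27,0); cuts so far [(27, 0)]; region rows[24,32) x cols[0,8) = 8x8
Op 4 cut(7, 1): punch at orig (31,1); cuts so far [(27, 0), (31, 1)]; region rows[24,32) x cols[0,8) = 8x8
Op 5 cut(3, 5): punch at orig (27,5); cuts so far [(27, 0), (27, 5), (31, 1)]; region rows[24,32) x cols[0,8) = 8x8
Op 6 cut(3, 3): punch at orig (27,3); cuts so far [(27, 0), (27, 3), (27, 5), (31, 1)]; region rows[24,32) x cols[0,8) = 8x8
Unfold 1 (reflect across h@24): 8 holes -> [(16, 1), (20, 0), (20, 3), (20, 5), (27, 0), (27, 3), (27, 5), (31, 1)]
Unfold 2 (reflect across h@16): 16 holes -> [(0, 1), (4, 0), (4, 3), (4, 5), (11, 0), (11, 3), (11, 5), (15, 1), (16, 1), (20, 0), (20, 3), (20, 5), (27, 0), (27, 3), (27, 5), (31, 1)]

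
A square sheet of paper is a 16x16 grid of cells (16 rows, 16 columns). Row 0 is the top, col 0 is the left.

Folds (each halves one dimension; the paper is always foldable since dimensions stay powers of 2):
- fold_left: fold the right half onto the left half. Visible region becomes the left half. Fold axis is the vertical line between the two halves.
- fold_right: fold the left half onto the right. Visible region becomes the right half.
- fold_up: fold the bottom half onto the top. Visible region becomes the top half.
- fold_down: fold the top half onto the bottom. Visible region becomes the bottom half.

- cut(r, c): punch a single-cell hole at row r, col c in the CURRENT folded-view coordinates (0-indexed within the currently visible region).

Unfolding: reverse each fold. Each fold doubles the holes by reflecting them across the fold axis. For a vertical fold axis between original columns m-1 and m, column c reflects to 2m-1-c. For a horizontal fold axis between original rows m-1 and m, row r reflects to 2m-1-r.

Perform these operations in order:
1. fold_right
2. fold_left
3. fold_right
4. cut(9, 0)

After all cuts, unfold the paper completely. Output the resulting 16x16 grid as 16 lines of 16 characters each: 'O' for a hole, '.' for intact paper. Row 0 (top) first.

Op 1 fold_right: fold axis v@8; visible region now rows[0,16) x cols[8,16) = 16x8
Op 2 fold_left: fold axis v@12; visible region now rows[0,16) x cols[8,12) = 16x4
Op 3 fold_right: fold axis v@10; visible region now rows[0,16) x cols[10,12) = 16x2
Op 4 cut(9, 0): punch at orig (9,10); cuts so far [(9, 10)]; region rows[0,16) x cols[10,12) = 16x2
Unfold 1 (reflect across v@10): 2 holes -> [(9, 9), (9, 10)]
Unfold 2 (reflect across v@12): 4 holes -> [(9, 9), (9, 10), (9, 13), (9, 14)]
Unfold 3 (reflect across v@8): 8 holes -> [(9, 1), (9, 2), (9, 5), (9, 6), (9, 9), (9, 10), (9, 13), (9, 14)]

Answer: ................
................
................
................
................
................
................
................
................
.OO..OO..OO..OO.
................
................
................
................
................
................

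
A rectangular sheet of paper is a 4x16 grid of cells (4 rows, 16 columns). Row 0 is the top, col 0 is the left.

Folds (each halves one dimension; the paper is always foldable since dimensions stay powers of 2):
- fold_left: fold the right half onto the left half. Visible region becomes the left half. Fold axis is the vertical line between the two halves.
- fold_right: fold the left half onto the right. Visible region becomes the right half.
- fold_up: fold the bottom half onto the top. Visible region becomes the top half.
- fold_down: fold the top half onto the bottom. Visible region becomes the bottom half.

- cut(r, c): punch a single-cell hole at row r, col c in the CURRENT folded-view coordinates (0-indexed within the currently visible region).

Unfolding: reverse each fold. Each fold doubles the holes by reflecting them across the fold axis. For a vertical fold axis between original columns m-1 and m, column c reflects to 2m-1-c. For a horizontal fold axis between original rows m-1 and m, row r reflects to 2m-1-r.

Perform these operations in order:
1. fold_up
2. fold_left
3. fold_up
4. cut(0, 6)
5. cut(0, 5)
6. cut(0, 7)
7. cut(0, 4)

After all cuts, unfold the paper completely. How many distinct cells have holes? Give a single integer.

Answer: 32

Derivation:
Op 1 fold_up: fold axis h@2; visible region now rows[0,2) x cols[0,16) = 2x16
Op 2 fold_left: fold axis v@8; visible region now rows[0,2) x cols[0,8) = 2x8
Op 3 fold_up: fold axis h@1; visible region now rows[0,1) x cols[0,8) = 1x8
Op 4 cut(0, 6): punch at orig (0,6); cuts so far [(0, 6)]; region rows[0,1) x cols[0,8) = 1x8
Op 5 cut(0, 5): punch at orig (0,5); cuts so far [(0, 5), (0, 6)]; region rows[0,1) x cols[0,8) = 1x8
Op 6 cut(0, 7): punch at orig (0,7); cuts so far [(0, 5), (0, 6), (0, 7)]; region rows[0,1) x cols[0,8) = 1x8
Op 7 cut(0, 4): punch at orig (0,4); cuts so far [(0, 4), (0, 5), (0, 6), (0, 7)]; region rows[0,1) x cols[0,8) = 1x8
Unfold 1 (reflect across h@1): 8 holes -> [(0, 4), (0, 5), (0, 6), (0, 7), (1, 4), (1, 5), (1, 6), (1, 7)]
Unfold 2 (reflect across v@8): 16 holes -> [(0, 4), (0, 5), (0, 6), (0, 7), (0, 8), (0, 9), (0, 10), (0, 11), (1, 4), (1, 5), (1, 6), (1, 7), (1, 8), (1, 9), (1, 10), (1, 11)]
Unfold 3 (reflect across h@2): 32 holes -> [(0, 4), (0, 5), (0, 6), (0, 7), (0, 8), (0, 9), (0, 10), (0, 11), (1, 4), (1, 5), (1, 6), (1, 7), (1, 8), (1, 9), (1, 10), (1, 11), (2, 4), (2, 5), (2, 6), (2, 7), (2, 8), (2, 9), (2, 10), (2, 11), (3, 4), (3, 5), (3, 6), (3, 7), (3, 8), (3, 9), (3, 10), (3, 11)]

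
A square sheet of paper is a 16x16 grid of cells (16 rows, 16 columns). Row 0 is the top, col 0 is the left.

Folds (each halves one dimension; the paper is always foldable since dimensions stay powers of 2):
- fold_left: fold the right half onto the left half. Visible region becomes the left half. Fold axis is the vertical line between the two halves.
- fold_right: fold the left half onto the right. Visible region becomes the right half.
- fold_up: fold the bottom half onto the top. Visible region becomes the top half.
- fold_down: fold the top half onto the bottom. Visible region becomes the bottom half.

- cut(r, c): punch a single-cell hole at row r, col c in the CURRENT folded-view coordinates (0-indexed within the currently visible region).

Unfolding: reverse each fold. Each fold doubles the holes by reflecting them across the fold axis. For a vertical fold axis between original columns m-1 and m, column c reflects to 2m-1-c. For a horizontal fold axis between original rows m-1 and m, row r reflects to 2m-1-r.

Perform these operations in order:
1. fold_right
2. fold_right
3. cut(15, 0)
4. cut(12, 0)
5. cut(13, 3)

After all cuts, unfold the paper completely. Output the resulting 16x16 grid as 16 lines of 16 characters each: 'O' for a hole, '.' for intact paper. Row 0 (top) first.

Answer: ................
................
................
................
................
................
................
................
................
................
................
................
...OO......OO...
O......OO......O
................
...OO......OO...

Derivation:
Op 1 fold_right: fold axis v@8; visible region now rows[0,16) x cols[8,16) = 16x8
Op 2 fold_right: fold axis v@12; visible region now rows[0,16) x cols[12,16) = 16x4
Op 3 cut(15, 0): punch at orig (15,12); cuts so far [(15, 12)]; region rows[0,16) x cols[12,16) = 16x4
Op 4 cut(12, 0): punch at orig (12,12); cuts so far [(12, 12), (15, 12)]; region rows[0,16) x cols[12,16) = 16x4
Op 5 cut(13, 3): punch at orig (13,15); cuts so far [(12, 12), (13, 15), (15, 12)]; region rows[0,16) x cols[12,16) = 16x4
Unfold 1 (reflect across v@12): 6 holes -> [(12, 11), (12, 12), (13, 8), (13, 15), (15, 11), (15, 12)]
Unfold 2 (reflect across v@8): 12 holes -> [(12, 3), (12, 4), (12, 11), (12, 12), (13, 0), (13, 7), (13, 8), (13, 15), (15, 3), (15, 4), (15, 11), (15, 12)]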